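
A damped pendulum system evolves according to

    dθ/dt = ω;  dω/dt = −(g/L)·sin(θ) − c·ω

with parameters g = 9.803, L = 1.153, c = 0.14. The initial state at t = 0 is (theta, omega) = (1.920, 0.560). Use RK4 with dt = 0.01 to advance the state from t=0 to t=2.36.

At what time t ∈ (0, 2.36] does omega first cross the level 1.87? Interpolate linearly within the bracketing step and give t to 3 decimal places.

t=0.000: state=(1.920, 0.560)
step 1 (dt=0.01): k1=(0.560, -8.067), k2=(0.520, -8.054), k3=(0.520, -8.054), k4=(0.479, -8.041); state += dt/6·(k1+2k2+2k3+k4)
t=0.010: state=(1.925, 0.479)
t=0.020: state=(1.930, 0.399)
t=0.030: state=(1.933, 0.319)
continuing one RK4 step at a time; state shown every 10 steps (Δt=0.1):
t=0.100: state=(1.936, -0.237)
t=0.200: state=(1.873, -1.029)
t=0.300: state=(1.730, -1.835)
t=0.400: state=(1.505, -2.651)
t=0.500: state=(1.201, -3.436)
t=0.600: state=(0.822, -4.102)
t=0.700: state=(0.388, -4.524)
t=0.800: state=(-0.071, -4.593)
t=0.900: state=(-0.518, -4.284)
t=1.000: state=(-0.917, -3.669)
t=1.100: state=(-1.245, -2.874)
t=1.200: state=(-1.490, -2.008)
t=1.300: state=(-1.647, -1.136)
t=1.400: state=(-1.718, -0.282)
t=1.500: state=(-1.704, 0.557)
t=1.600: state=(-1.607, 1.389)
t=1.650: state=(-1.527, 1.803)
next step: t=1.660: state=(-1.508, 1.886) — omega has crossed 1.87
linear interpolation between t=1.650 (1.80320) and t=1.660 (1.88552) → t≈1.658

t = 1.658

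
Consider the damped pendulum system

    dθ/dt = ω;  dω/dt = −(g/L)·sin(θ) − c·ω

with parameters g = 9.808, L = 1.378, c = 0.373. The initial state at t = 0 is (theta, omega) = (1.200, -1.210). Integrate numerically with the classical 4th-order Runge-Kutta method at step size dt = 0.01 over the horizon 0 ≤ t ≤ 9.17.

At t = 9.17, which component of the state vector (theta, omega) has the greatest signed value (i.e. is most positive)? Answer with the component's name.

largest component: omega

t=0.000: state=(1.200, -1.210)
step 1 (dt=0.01): k1=(-1.210, -6.183), k2=(-1.241, -6.155), k3=(-1.241, -6.155), k4=(-1.272, -6.127); state += dt/6·(k1+2k2+2k3+k4)
t=0.010: state=(1.188, -1.272)
t=0.020: state=(1.175, -1.333)
t=0.030: state=(1.161, -1.393)
continuing one RK4 step at a time; state shown every 50 steps (Δt=0.5):
t=0.500: state=(0.024, -2.893)
t=1.000: state=(-0.976, -0.671)
t=1.500: state=(-0.598, 1.951)
t=2.000: state=(0.477, 1.719)
t=2.500: state=(0.743, -0.700)
t=3.000: state=(-0.003, -1.835)
t=3.500: state=(-0.617, -0.321)
t=4.000: state=(-0.303, 1.356)
t=4.500: state=(0.366, 0.930)
t=5.000: state=(0.423, -0.682)
t=5.500: state=(-0.106, -1.103)
t=6.000: state=(-0.399, 0.062)
t=6.500: state=(-0.095, 0.945)
t=7.000: state=(0.288, 0.375)
t=7.500: state=(0.208, -0.614)
t=8.000: state=(-0.146, -0.588)
t=8.500: state=(-0.237, 0.249)
t=9.000: state=(0.016, 0.599)
t=9.170: state=(0.110, 0.486)
compare at T: theta=0.110, omega=0.486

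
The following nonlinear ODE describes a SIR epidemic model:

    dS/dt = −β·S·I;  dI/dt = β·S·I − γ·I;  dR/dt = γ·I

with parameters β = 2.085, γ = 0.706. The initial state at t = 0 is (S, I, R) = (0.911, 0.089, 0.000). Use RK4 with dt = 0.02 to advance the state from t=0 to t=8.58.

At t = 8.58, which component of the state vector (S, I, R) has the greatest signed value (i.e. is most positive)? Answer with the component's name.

largest component: R

t=0.000: state=(0.911, 0.089, 0.000)
step 1 (dt=0.02): k1=(-0.169, 0.106, 0.063), k2=(-0.171, 0.107, 0.064), k3=(-0.171, 0.107, 0.064), k4=(-0.172, 0.108, 0.064); state += dt/6·(k1+2k2+2k3+k4)
t=0.020: state=(0.908, 0.091, 0.001)
t=0.040: state=(0.904, 0.093, 0.003)
t=0.060: state=(0.901, 0.096, 0.004)
continuing one RK4 step at a time; state shown every 25 steps (Δt=0.5):
t=0.500: state=(0.804, 0.153, 0.042)
t=1.000: state=(0.658, 0.232, 0.110)
t=1.500: state=(0.498, 0.297, 0.204)
t=2.000: state=(0.359, 0.326, 0.316)
t=2.500: state=(0.256, 0.314, 0.429)
t=3.000: state=(0.188, 0.278, 0.534)
t=3.500: state=(0.144, 0.232, 0.624)
t=4.000: state=(0.116, 0.186, 0.698)
t=4.500: state=(0.098, 0.146, 0.756)
t=5.000: state=(0.085, 0.113, 0.802)
t=5.500: state=(0.077, 0.086, 0.837)
t=6.000: state=(0.071, 0.065, 0.863)
t=6.500: state=(0.067, 0.049, 0.884)
t=7.000: state=(0.064, 0.037, 0.899)
t=7.500: state=(0.062, 0.028, 0.910)
t=8.000: state=(0.060, 0.021, 0.919)
t=8.500: state=(0.059, 0.016, 0.925)
t=8.580: state=(0.059, 0.015, 0.926)
compare at T: S=0.059, I=0.015, R=0.926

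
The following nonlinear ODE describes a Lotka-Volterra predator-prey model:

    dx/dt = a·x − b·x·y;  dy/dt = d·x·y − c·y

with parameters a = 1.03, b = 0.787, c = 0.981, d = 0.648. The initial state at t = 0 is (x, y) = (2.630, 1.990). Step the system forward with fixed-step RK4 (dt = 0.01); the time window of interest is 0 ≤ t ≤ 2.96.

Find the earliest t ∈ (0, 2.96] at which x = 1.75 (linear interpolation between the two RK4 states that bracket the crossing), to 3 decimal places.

t = 0.523

t=0.000: state=(2.630, 1.990)
step 1 (dt=0.01): k1=(-1.410, 1.439), k2=(-1.421, 1.435), k3=(-1.421, 1.435), k4=(-1.432, 1.431); state += dt/6·(k1+2k2+2k3+k4)
t=0.010: state=(2.616, 2.004)
t=0.020: state=(2.601, 2.019)
t=0.030: state=(2.587, 2.033)
continuing one RK4 step at a time; state shown every 10 steps (Δt=0.1):
t=0.100: state=(2.479, 2.129)
t=0.200: state=(2.312, 2.254)
t=0.300: state=(2.137, 2.361)
t=0.400: state=(1.961, 2.444)
t=0.500: state=(1.789, 2.502)
t=0.520: state=(1.755, 2.510)
next step: t=0.530: state=(1.739, 2.514) — x has crossed 1.75
linear interpolation between t=0.520 (1.75530) and t=0.530 (1.73876) → t≈0.523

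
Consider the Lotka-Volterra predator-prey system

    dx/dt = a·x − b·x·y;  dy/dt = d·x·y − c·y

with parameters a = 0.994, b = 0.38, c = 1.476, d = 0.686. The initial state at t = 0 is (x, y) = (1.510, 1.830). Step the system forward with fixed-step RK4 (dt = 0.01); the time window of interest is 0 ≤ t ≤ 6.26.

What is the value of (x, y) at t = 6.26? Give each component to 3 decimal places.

(x, y) = (2.214, 1.467)

t=0.000: state=(1.510, 1.830)
step 1 (dt=0.01): k1=(0.451, -0.805), k2=(0.454, -0.801), k3=(0.454, -0.801), k4=(0.457, -0.796); state += dt/6·(k1+2k2+2k3+k4)
t=0.010: state=(1.515, 1.822)
t=0.020: state=(1.519, 1.814)
t=0.030: state=(1.524, 1.806)
continuing one RK4 step at a time; state shown every 25 steps (Δt=0.25):
t=0.250: state=(1.641, 1.657)
t=0.500: state=(1.809, 1.539)
t=0.750: state=(2.010, 1.476)
t=1.000: state=(2.242, 1.469)
t=1.250: state=(2.495, 1.524)
t=1.500: state=(2.752, 1.653)
t=1.750: state=(2.987, 1.871)
t=2.000: state=(3.160, 2.194)
t=2.250: state=(3.225, 2.627)
t=2.500: state=(3.145, 3.144)
t=2.750: state=(2.917, 3.662)
t=3.000: state=(2.587, 4.064)
t=3.250: state=(2.231, 4.246)
t=3.500: state=(1.913, 4.185)
t=3.750: state=(1.666, 3.929)
t=4.000: state=(1.496, 3.559)
t=4.250: state=(1.394, 3.150)
t=4.500: state=(1.351, 2.754)
t=4.750: state=(1.356, 2.400)
t=5.000: state=(1.405, 2.102)
t=5.250: state=(1.493, 1.862)
t=5.500: state=(1.618, 1.680)
t=5.750: state=(1.780, 1.554)
t=6.000: state=(1.977, 1.482)
t=6.250: state=(2.204, 1.466)
t=6.260: state=(2.214, 1.467)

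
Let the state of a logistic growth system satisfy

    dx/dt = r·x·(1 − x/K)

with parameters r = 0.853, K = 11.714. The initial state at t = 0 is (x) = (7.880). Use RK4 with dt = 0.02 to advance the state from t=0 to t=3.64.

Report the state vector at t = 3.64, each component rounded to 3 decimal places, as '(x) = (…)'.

t=0.000: state=(7.880)
step 1 (dt=0.02): k1=(2.200), k2=(2.193), k3=(2.193), k4=(2.187); state += dt/6·(k1+2k2+2k3+k4)
t=0.020: state=(7.924)
t=0.040: state=(7.967)
t=0.060: state=(8.011)
continuing one RK4 step at a time; state shown every 10 steps (Δt=0.2):
t=0.200: state=(8.306)
t=0.400: state=(8.704)
t=0.600: state=(9.069)
t=0.800: state=(9.402)
t=1.000: state=(9.702)
t=1.200: state=(9.971)
t=1.400: state=(10.209)
t=1.600: state=(10.419)
t=1.800: state=(10.603)
t=2.000: state=(10.763)
t=2.200: state=(10.902)
t=2.400: state=(11.022)
t=2.600: state=(11.125)
t=2.800: state=(11.213)
t=3.000: state=(11.289)
t=3.200: state=(11.354)
t=3.400: state=(11.409)
t=3.600: state=(11.455)
t=3.640: state=(11.464)

(x) = (11.464)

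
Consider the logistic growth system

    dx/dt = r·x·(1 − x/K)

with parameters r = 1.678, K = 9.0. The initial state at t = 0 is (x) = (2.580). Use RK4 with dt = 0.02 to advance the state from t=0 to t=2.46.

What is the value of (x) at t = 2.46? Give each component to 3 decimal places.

t=0.000: state=(2.580)
step 1 (dt=0.02): k1=(3.088), k2=(3.110), k3=(3.110), k4=(3.132); state += dt/6·(k1+2k2+2k3+k4)
t=0.020: state=(2.642)
t=0.040: state=(2.705)
t=0.060: state=(2.769)
continuing one RK4 step at a time; state shown every 5 steps (Δt=0.1):
t=0.100: state=(2.900)
t=0.200: state=(3.239)
t=0.300: state=(3.594)
t=0.400: state=(3.962)
t=0.500: state=(4.337)
t=0.600: state=(4.714)
t=0.700: state=(5.088)
t=0.800: state=(5.455)
t=0.900: state=(5.808)
t=1.000: state=(6.145)
t=1.100: state=(6.461)
t=1.200: state=(6.756)
t=1.300: state=(7.026)
t=1.400: state=(7.273)
t=1.500: state=(7.495)
t=1.600: state=(7.694)
t=1.700: state=(7.870)
t=1.800: state=(8.026)
t=1.900: state=(8.162)
t=2.000: state=(8.281)
t=2.100: state=(8.385)
t=2.200: state=(8.474)
t=2.300: state=(8.551)
t=2.400: state=(8.618)
t=2.460: state=(8.653)

(x) = (8.653)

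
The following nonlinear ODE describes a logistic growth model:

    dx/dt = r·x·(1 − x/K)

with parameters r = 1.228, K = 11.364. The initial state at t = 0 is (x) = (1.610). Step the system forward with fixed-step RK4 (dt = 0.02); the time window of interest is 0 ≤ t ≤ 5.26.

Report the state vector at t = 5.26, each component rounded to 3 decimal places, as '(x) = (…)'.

(x) = (11.257)

t=0.000: state=(1.610)
step 1 (dt=0.02): k1=(1.697), k2=(1.712), k3=(1.712), k4=(1.727); state += dt/6·(k1+2k2+2k3+k4)
t=0.020: state=(1.644)
t=0.040: state=(1.679)
t=0.060: state=(1.715)
continuing one RK4 step at a time; state shown every 10 steps (Δt=0.2):
t=0.200: state=(1.980)
t=0.400: state=(2.414)
t=0.600: state=(2.914)
t=0.800: state=(3.477)
t=1.000: state=(4.096)
t=1.200: state=(4.759)
t=1.400: state=(5.448)
t=1.600: state=(6.145)
t=1.800: state=(6.828)
t=2.000: state=(7.478)
t=2.200: state=(8.080)
t=2.400: state=(8.622)
t=2.600: state=(9.100)
t=2.800: state=(9.513)
t=3.000: state=(9.863)
t=3.200: state=(10.155)
t=3.400: state=(10.396)
t=3.600: state=(10.592)
t=3.800: state=(10.751)
t=4.000: state=(10.879)
t=4.200: state=(10.981)
t=4.400: state=(11.062)
t=4.600: state=(11.127)
t=4.800: state=(11.177)
t=5.000: state=(11.218)
t=5.200: state=(11.249)
t=5.260: state=(11.257)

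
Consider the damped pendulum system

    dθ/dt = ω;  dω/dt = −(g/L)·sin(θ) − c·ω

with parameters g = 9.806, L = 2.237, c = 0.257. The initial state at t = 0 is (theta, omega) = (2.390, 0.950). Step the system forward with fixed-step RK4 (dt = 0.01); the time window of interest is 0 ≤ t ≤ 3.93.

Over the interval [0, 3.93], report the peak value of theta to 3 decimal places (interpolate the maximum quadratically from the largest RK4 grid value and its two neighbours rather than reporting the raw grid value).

t=0.000: state=(2.390, 0.950)
step 1 (dt=0.01): k1=(0.950, -3.237), k2=(0.934, -3.218), k3=(0.934, -3.218), k4=(0.918, -3.199); state += dt/6·(k1+2k2+2k3+k4)
t=0.010: state=(2.399, 0.918)
t=0.020: state=(2.408, 0.886)
t=0.030: state=(2.417, 0.855)
continuing one RK4 step at a time; state shown every 20 steps (Δt=0.2):
t=0.200: state=(2.520, 0.368)
t=0.400: state=(2.542, -0.135)
t=0.600: state=(2.466, -0.631)
t=0.800: state=(2.286, -1.185)
t=1.000: state=(1.986, -1.840)
t=1.200: state=(1.544, -2.578)
t=1.400: state=(0.958, -3.251)
t=1.600: state=(0.268, -3.571)
t=1.800: state=(-0.431, -3.318)
t=2.000: state=(-1.027, -2.582)
t=2.200: state=(-1.451, -1.646)
t=2.400: state=(-1.686, -0.711)
t=2.600: state=(-1.739, 0.169)
t=2.800: state=(-1.621, 1.008)
t=3.000: state=(-1.338, 1.807)
t=3.200: state=(-0.906, 2.483)
t=3.400: state=(-0.365, 2.863)
t=3.600: state=(0.208, 2.782)
t=3.800: state=(0.718, 2.257)
t=3.930: state=(0.980, 1.761)
largest grid value and its neighbours: theta(0.330)=2.54587, theta(0.340)=2.54612, theta(0.350)=2.54612
parabola through these three points peaks at t≈0.345 with theta≈2.54615

max theta = 2.546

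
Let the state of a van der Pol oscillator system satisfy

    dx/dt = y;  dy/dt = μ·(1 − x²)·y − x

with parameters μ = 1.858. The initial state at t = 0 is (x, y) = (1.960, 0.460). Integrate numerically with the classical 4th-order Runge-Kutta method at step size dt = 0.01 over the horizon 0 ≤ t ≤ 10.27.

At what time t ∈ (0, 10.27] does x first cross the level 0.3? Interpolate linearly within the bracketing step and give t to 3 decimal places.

t=0.000: state=(1.960, 0.460)
step 1 (dt=0.01): k1=(0.460, -4.389), k2=(0.438, -4.282), k3=(0.439, -4.285), k4=(0.417, -4.180); state += dt/6·(k1+2k2+2k3+k4)
t=0.010: state=(1.964, 0.417)
t=0.020: state=(1.968, 0.376)
t=0.030: state=(1.972, 0.338)
continuing one RK4 step at a time; state shown every 50 steps (Δt=0.5):
t=0.500: state=(1.919, -0.315)
t=1.000: state=(1.733, -0.419)
t=1.500: state=(1.498, -0.527)
t=2.000: state=(1.189, -0.736)
t=2.500: state=(0.708, -1.294)
t=2.750: state=(0.310, -1.963)
next step: t=2.760: state=(0.290, -2.000) — x has crossed 0.3
linear interpolation between t=2.750 (0.30951) and t=2.760 (0.28970) → t≈2.755

t = 2.755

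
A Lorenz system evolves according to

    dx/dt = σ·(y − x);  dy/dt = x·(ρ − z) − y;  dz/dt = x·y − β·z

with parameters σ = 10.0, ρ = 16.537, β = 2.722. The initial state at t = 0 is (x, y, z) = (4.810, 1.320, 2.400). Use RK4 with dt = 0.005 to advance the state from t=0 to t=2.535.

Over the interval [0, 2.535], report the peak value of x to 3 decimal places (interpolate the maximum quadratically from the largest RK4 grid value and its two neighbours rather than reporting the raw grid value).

max x = 12.365

t=0.000: state=(4.810, 1.320, 2.400)
step 1 (dt=0.005): k1=(-34.900, 66.679, -0.184), k2=(-32.361, 65.281, 0.490), k3=(-32.459, 65.366, 0.478), k4=(-30.009, 64.047, 1.115); state += dt/6·(k1+2k2+2k3+k4)
t=0.005: state=(4.648, 1.647, 2.402)
t=0.010: state=(4.509, 1.961, 2.411)
t=0.015: state=(4.393, 2.265, 2.425)
continuing one RK4 step at a time; state shown every 20 steps (Δt=0.1):
t=0.100: state=(4.676, 6.823, 3.436)
t=0.200: state=(8.177, 12.686, 8.215)
t=0.300: state=(12.102, 14.074, 19.374)
t=0.400: state=(10.261, 5.122, 24.935)
t=0.500: state=(4.711, -0.064, 20.338)
t=0.600: state=(1.438, -0.499, 15.392)
t=0.700: state=(0.305, -0.262, 11.698)
t=0.800: state=(-0.014, -0.177, 8.909)
t=0.900: state=(-0.130, -0.227, 6.787)
t=1.000: state=(-0.246, -0.394, 5.175)
t=1.100: state=(-0.456, -0.747, 3.959)
t=1.200: state=(-0.883, -1.483, 3.080)
t=1.300: state=(-1.769, -3.019, 2.604)
t=1.400: state=(-3.597, -6.135, 3.050)
t=1.500: state=(-7.070, -11.472, 6.494)
t=1.600: state=(-11.521, -14.917, 16.593)
t=1.700: state=(-11.352, -7.330, 25.073)
t=1.800: state=(-5.839, -0.381, 21.661)
t=1.900: state=(-1.870, 0.619, 16.406)
t=2.000: state=(-0.375, 0.400, 12.451)
t=2.100: state=(0.073, 0.316, 9.481)
t=2.200: state=(0.257, 0.424, 7.227)
t=2.300: state=(0.463, 0.731, 5.523)
t=2.400: state=(0.844, 1.371, 4.266)
t=2.500: state=(1.612, 2.685, 3.465)
t=2.535: state=(2.038, 3.415, 3.336)
largest grid value and its neighbours: x(0.320)=12.35080, x(0.325)=12.36483, x(0.330)=12.35852
parabola through these three points peaks at t≈0.326 with x≈12.36519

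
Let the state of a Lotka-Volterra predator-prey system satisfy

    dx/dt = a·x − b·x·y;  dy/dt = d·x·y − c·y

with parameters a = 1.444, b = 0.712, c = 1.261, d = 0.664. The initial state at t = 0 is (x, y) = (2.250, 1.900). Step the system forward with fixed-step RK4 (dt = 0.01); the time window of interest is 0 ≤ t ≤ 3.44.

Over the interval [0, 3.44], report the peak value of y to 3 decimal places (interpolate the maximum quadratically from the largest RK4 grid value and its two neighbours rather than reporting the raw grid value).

max y = 2.405

t=0.000: state=(2.250, 1.900)
step 1 (dt=0.01): k1=(0.205, 0.443), k2=(0.202, 0.445), k3=(0.202, 0.444), k4=(0.198, 0.446); state += dt/6·(k1+2k2+2k3+k4)
t=0.010: state=(2.252, 1.904)
t=0.020: state=(2.254, 1.909)
t=0.030: state=(2.256, 1.913)
continuing one RK4 step at a time; state shown every 20 steps (Δt=0.2):
t=0.200: state=(2.276, 1.995)
t=0.400: state=(2.271, 2.097)
t=0.600: state=(2.232, 2.198)
t=0.800: state=(2.164, 2.288)
t=1.000: state=(2.075, 2.357)
t=1.200: state=(1.974, 2.396)
t=1.400: state=(1.871, 2.404)
t=1.600: state=(1.776, 2.379)
t=1.800: state=(1.695, 2.328)
t=2.000: state=(1.632, 2.256)
t=2.200: state=(1.590, 2.171)
t=2.400: state=(1.568, 2.080)
t=2.600: state=(1.567, 1.990)
t=2.800: state=(1.585, 1.906)
t=3.000: state=(1.621, 1.832)
t=3.200: state=(1.675, 1.771)
t=3.400: state=(1.743, 1.727)
t=3.440: state=(1.758, 1.720)
largest grid value and its neighbours: y(1.330)=2.40473, y(1.340)=2.40481, y(1.350)=2.40481
parabola through these three points peaks at t≈1.345 with y≈2.40482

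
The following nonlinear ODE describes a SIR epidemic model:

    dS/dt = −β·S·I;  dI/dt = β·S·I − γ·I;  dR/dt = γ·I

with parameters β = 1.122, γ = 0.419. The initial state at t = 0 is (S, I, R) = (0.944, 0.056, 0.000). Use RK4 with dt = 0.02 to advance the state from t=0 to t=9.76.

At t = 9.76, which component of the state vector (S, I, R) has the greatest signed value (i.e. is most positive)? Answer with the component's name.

t=0.000: state=(0.944, 0.056, 0.000)
step 1 (dt=0.02): k1=(-0.059, 0.036, 0.023), k2=(-0.060, 0.036, 0.024), k3=(-0.060, 0.036, 0.024), k4=(-0.060, 0.036, 0.024); state += dt/6·(k1+2k2+2k3+k4)
t=0.020: state=(0.943, 0.057, 0.000)
t=0.040: state=(0.942, 0.057, 0.001)
t=0.060: state=(0.940, 0.058, 0.001)
continuing one RK4 step at a time; state shown every 25 steps (Δt=0.5):
t=0.500: state=(0.910, 0.076, 0.014)
t=1.000: state=(0.866, 0.102, 0.032)
t=1.500: state=(0.811, 0.132, 0.057)
t=2.000: state=(0.746, 0.166, 0.088)
t=2.500: state=(0.673, 0.201, 0.127)
t=3.000: state=(0.595, 0.232, 0.172)
t=3.500: state=(0.519, 0.258, 0.224)
t=4.000: state=(0.447, 0.274, 0.279)
t=4.500: state=(0.382, 0.280, 0.338)
t=5.000: state=(0.327, 0.277, 0.396)
t=5.500: state=(0.281, 0.266, 0.453)
t=6.000: state=(0.243, 0.250, 0.507)
t=6.500: state=(0.212, 0.230, 0.558)
t=7.000: state=(0.187, 0.209, 0.604)
t=7.500: state=(0.168, 0.187, 0.645)
t=8.000: state=(0.152, 0.166, 0.682)
t=8.500: state=(0.139, 0.146, 0.715)
t=9.000: state=(0.129, 0.128, 0.743)
t=9.500: state=(0.121, 0.111, 0.768)
t=9.760: state=(0.117, 0.103, 0.780)
compare at T: S=0.117, I=0.103, R=0.780

largest component: R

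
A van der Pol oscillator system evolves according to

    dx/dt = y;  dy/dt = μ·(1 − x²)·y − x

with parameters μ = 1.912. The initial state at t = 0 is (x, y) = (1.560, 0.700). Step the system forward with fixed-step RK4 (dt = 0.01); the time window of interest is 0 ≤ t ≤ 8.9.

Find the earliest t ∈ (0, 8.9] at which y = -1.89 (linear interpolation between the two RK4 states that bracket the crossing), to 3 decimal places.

t = 2.105

t=0.000: state=(1.560, 0.700)
step 1 (dt=0.01): k1=(0.700, -3.479), k2=(0.683, -3.449), k3=(0.683, -3.449), k4=(0.666, -3.418); state += dt/6·(k1+2k2+2k3+k4)
t=0.010: state=(1.567, 0.666)
t=0.020: state=(1.573, 0.632)
t=0.030: state=(1.579, 0.598)
continuing one RK4 step at a time; state shown every 50 steps (Δt=0.5):
t=0.500: state=(1.612, -0.262)
t=1.000: state=(1.408, -0.523)
t=1.500: state=(1.084, -0.804)
t=2.000: state=(0.530, -1.566)
t=2.100: state=(0.358, -1.872)
next step: t=2.110: state=(0.339, -1.908) — y has crossed -1.89
linear interpolation between t=2.100 (-1.87234) and t=2.110 (-1.90756) → t≈2.105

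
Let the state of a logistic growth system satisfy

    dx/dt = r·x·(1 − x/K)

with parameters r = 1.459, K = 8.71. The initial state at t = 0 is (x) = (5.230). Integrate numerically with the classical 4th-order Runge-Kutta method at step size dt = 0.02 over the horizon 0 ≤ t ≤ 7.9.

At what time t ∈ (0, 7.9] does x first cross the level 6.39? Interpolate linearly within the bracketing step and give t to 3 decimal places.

t = 0.415

t=0.000: state=(5.230)
step 1 (dt=0.02): k1=(3.049), k2=(3.040), k3=(3.040), k4=(3.030); state += dt/6·(k1+2k2+2k3+k4)
t=0.020: state=(5.291)
t=0.040: state=(5.351)
t=0.060: state=(5.411)
t=0.400: state=(6.352)
next step: t=0.420: state=(6.402) — x has crossed 6.39
linear interpolation between t=0.400 (6.35204) and t=0.420 (6.40188) → t≈0.415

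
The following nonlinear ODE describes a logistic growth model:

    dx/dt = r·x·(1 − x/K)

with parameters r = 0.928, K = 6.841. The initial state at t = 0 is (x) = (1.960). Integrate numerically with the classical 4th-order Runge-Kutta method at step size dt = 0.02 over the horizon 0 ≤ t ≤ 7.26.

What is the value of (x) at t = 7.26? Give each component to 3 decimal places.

t=0.000: state=(1.960)
step 1 (dt=0.02): k1=(1.298), k2=(1.303), k3=(1.303), k4=(1.308); state += dt/6·(k1+2k2+2k3+k4)
t=0.020: state=(1.986)
t=0.040: state=(2.012)
t=0.060: state=(2.039)
continuing one RK4 step at a time; state shown every 25 steps (Δt=0.5):
t=0.500: state=(2.666)
t=1.000: state=(3.447)
t=1.500: state=(4.225)
t=2.000: state=(4.924)
t=2.500: state=(5.496)
t=3.000: state=(5.929)
t=3.500: state=(6.238)
t=4.000: state=(6.449)
t=4.500: state=(6.589)
t=5.000: state=(6.680)
t=5.500: state=(6.739)
t=6.000: state=(6.777)
t=6.500: state=(6.800)
t=7.000: state=(6.815)
t=7.260: state=(6.821)

(x) = (6.821)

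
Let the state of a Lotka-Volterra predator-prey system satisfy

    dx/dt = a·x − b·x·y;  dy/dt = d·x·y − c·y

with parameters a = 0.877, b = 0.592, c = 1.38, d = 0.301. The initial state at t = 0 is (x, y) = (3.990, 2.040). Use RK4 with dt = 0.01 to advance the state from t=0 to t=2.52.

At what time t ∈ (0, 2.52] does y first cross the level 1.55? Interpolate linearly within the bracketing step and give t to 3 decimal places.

t = 0.906

t=0.000: state=(3.990, 2.040)
step 1 (dt=0.01): k1=(-1.319, -0.365), k2=(-1.313, -0.369), k3=(-1.313, -0.369), k4=(-1.306, -0.373); state += dt/6·(k1+2k2+2k3+k4)
t=0.010: state=(3.977, 2.036)
t=0.020: state=(3.964, 2.033)
t=0.030: state=(3.951, 2.029)
continuing one RK4 step at a time; state shown every 10 steps (Δt=0.1):
t=0.100: state=(3.865, 2.000)
t=0.200: state=(3.753, 1.954)
t=0.300: state=(3.655, 1.903)
t=0.400: state=(3.571, 1.848)
t=0.500: state=(3.500, 1.790)
t=0.600: state=(3.443, 1.731)
t=0.700: state=(3.398, 1.671)
t=0.800: state=(3.366, 1.612)
t=0.900: state=(3.346, 1.553)
next step: t=0.910: state=(3.345, 1.548) — y has crossed 1.55
linear interpolation between t=0.900 (1.55333) and t=0.910 (1.54754) → t≈0.906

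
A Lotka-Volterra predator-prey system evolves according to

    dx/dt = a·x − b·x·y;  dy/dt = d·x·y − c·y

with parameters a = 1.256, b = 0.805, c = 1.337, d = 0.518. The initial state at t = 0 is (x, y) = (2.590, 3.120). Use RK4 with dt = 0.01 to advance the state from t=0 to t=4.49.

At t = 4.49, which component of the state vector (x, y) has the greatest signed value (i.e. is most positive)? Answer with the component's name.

t=0.000: state=(2.590, 3.120)
step 1 (dt=0.01): k1=(-3.252, 0.014), k2=(-3.232, -0.012), k3=(-3.232, -0.012), k4=(-3.211, -0.038); state += dt/6·(k1+2k2+2k3+k4)
t=0.010: state=(2.558, 3.120)
t=0.020: state=(2.526, 3.119)
t=0.030: state=(2.494, 3.118)
continuing one RK4 step at a time; state shown every 20 steps (Δt=0.2):
t=0.200: state=(2.025, 3.028)
t=0.400: state=(1.627, 2.797)
t=0.600: state=(1.365, 2.497)
t=0.800: state=(1.204, 2.181)
t=1.000: state=(1.117, 1.882)
t=1.200: state=(1.084, 1.613)
t=1.400: state=(1.095, 1.382)
t=1.600: state=(1.146, 1.187)
t=1.800: state=(1.233, 1.028)
t=2.000: state=(1.358, 0.899)
t=2.200: state=(1.523, 0.799)
t=2.400: state=(1.733, 0.723)
t=2.600: state=(1.992, 0.671)
t=2.800: state=(2.304, 0.641)
t=3.000: state=(2.674, 0.635)
t=3.200: state=(3.100, 0.655)
t=3.400: state=(3.573, 0.708)
t=3.600: state=(4.069, 0.805)
t=3.800: state=(4.541, 0.963)
t=4.000: state=(4.910, 1.204)
t=4.200: state=(5.064, 1.549)
t=4.400: state=(4.901, 1.992)
t=4.490: state=(4.713, 2.211)
compare at T: x=4.713, y=2.211

largest component: x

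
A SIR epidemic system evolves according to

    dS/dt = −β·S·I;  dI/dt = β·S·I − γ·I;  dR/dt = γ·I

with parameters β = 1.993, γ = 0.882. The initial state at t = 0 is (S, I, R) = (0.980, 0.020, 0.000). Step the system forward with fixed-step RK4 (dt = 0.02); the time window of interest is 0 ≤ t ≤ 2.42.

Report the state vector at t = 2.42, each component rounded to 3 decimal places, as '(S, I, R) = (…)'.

t=0.000: state=(0.980, 0.020, 0.000)
step 1 (dt=0.02): k1=(-0.039, 0.021, 0.018), k2=(-0.039, 0.022, 0.018), k3=(-0.039, 0.022, 0.018), k4=(-0.040, 0.022, 0.018); state += dt/6·(k1+2k2+2k3+k4)
t=0.020: state=(0.979, 0.020, 0.000)
t=0.040: state=(0.978, 0.021, 0.001)
t=0.060: state=(0.978, 0.021, 0.001)
continuing one RK4 step at a time; state shown every 5 steps (Δt=0.1):
t=0.100: state=(0.976, 0.022, 0.002)
t=0.200: state=(0.971, 0.025, 0.004)
t=0.300: state=(0.966, 0.027, 0.006)
t=0.400: state=(0.961, 0.030, 0.009)
t=0.500: state=(0.955, 0.034, 0.012)
t=0.600: state=(0.948, 0.037, 0.015)
t=0.700: state=(0.940, 0.041, 0.018)
t=0.800: state=(0.932, 0.046, 0.022)
t=0.900: state=(0.924, 0.050, 0.026)
t=1.000: state=(0.914, 0.055, 0.031)
t=1.100: state=(0.903, 0.061, 0.036)
t=1.200: state=(0.892, 0.066, 0.042)
t=1.300: state=(0.880, 0.072, 0.048)
t=1.400: state=(0.867, 0.079, 0.054)
t=1.500: state=(0.853, 0.086, 0.062)
t=1.600: state=(0.837, 0.093, 0.070)
t=1.700: state=(0.821, 0.100, 0.078)
t=1.800: state=(0.805, 0.108, 0.087)
t=1.900: state=(0.787, 0.116, 0.097)
t=2.000: state=(0.768, 0.124, 0.108)
t=2.100: state=(0.749, 0.132, 0.119)
t=2.200: state=(0.729, 0.140, 0.131)
t=2.300: state=(0.708, 0.148, 0.144)
t=2.400: state=(0.687, 0.156, 0.157)
t=2.420: state=(0.683, 0.157, 0.160)

(S, I, R) = (0.683, 0.157, 0.160)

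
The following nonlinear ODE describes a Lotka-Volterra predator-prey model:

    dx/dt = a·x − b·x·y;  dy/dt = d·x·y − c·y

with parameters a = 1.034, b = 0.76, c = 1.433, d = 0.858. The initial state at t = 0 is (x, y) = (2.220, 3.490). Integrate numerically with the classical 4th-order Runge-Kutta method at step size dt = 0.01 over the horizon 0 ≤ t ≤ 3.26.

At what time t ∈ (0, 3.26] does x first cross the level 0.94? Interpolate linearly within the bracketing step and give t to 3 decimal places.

t=0.000: state=(2.220, 3.490)
step 1 (dt=0.01): k1=(-3.593, 1.646), k2=(-3.578, 1.596), k3=(-3.577, 1.597), k4=(-3.561, 1.546); state += dt/6·(k1+2k2+2k3+k4)
t=0.010: state=(2.184, 3.506)
t=0.020: state=(2.149, 3.521)
t=0.030: state=(2.114, 3.535)
continuing one RK4 step at a time; state shown every 20 steps (Δt=0.2):
t=0.200: state=(1.582, 3.622)
t=0.400: state=(1.135, 3.424)
t=0.520: state=(0.949, 3.208)
next step: t=0.530: state=(0.936, 3.188) — x has crossed 0.94
linear interpolation between t=0.520 (0.94948) and t=0.530 (0.93631) → t≈0.527

t = 0.527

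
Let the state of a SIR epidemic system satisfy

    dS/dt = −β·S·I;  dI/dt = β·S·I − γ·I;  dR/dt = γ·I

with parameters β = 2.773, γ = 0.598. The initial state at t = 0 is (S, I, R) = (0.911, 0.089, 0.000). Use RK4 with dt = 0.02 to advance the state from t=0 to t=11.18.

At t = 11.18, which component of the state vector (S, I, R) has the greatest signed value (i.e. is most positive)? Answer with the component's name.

largest component: R

t=0.000: state=(0.911, 0.089, 0.000)
step 1 (dt=0.02): k1=(-0.225, 0.172, 0.053), k2=(-0.229, 0.174, 0.054), k3=(-0.229, 0.174, 0.054), k4=(-0.232, 0.177, 0.055); state += dt/6·(k1+2k2+2k3+k4)
t=0.020: state=(0.906, 0.092, 0.001)
t=0.040: state=(0.902, 0.096, 0.002)
t=0.060: state=(0.897, 0.100, 0.003)
continuing one RK4 step at a time; state shown every 25 steps (Δt=0.5):
t=0.500: state=(0.746, 0.211, 0.043)
t=1.000: state=(0.498, 0.372, 0.130)
t=1.500: state=(0.275, 0.467, 0.259)
t=2.000: state=(0.143, 0.458, 0.399)
t=2.500: state=(0.079, 0.394, 0.527)
t=3.000: state=(0.048, 0.318, 0.633)
t=3.500: state=(0.033, 0.249, 0.718)
t=4.000: state=(0.024, 0.192, 0.784)
t=4.500: state=(0.019, 0.147, 0.834)
t=5.000: state=(0.016, 0.112, 0.873)
t=5.500: state=(0.014, 0.084, 0.902)
t=6.000: state=(0.013, 0.064, 0.924)
t=6.500: state=(0.012, 0.048, 0.940)
t=7.000: state=(0.011, 0.036, 0.953)
t=7.500: state=(0.011, 0.027, 0.962)
t=8.000: state=(0.010, 0.021, 0.969)
t=8.500: state=(0.010, 0.015, 0.975)
t=9.000: state=(0.010, 0.012, 0.979)
t=9.500: state=(0.010, 0.009, 0.982)
t=10.000: state=(0.010, 0.007, 0.984)
t=10.500: state=(0.009, 0.005, 0.986)
t=11.000: state=(0.009, 0.004, 0.987)
t=11.180: state=(0.009, 0.003, 0.987)
compare at T: S=0.009, I=0.003, R=0.987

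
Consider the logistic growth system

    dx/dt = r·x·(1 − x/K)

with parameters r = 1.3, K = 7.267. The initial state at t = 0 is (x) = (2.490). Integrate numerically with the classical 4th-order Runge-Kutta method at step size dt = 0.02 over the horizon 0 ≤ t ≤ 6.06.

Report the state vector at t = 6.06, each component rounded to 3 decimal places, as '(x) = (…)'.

t=0.000: state=(2.490)
step 1 (dt=0.02): k1=(2.128), k2=(2.136), k3=(2.137), k4=(2.145); state += dt/6·(k1+2k2+2k3+k4)
t=0.020: state=(2.533)
t=0.040: state=(2.576)
t=0.060: state=(2.619)
continuing one RK4 step at a time; state shown every 10 steps (Δt=0.2):
t=0.200: state=(2.931)
t=0.400: state=(3.395)
t=0.600: state=(3.867)
t=0.800: state=(4.331)
t=1.000: state=(4.772)
t=1.200: state=(5.179)
t=1.400: state=(5.544)
t=1.600: state=(5.862)
t=1.800: state=(6.134)
t=2.000: state=(6.361)
t=2.200: state=(6.548)
t=2.400: state=(6.699)
t=2.600: state=(6.821)
t=2.800: state=(6.919)
t=3.000: state=(6.995)
t=3.200: state=(7.056)
t=3.400: state=(7.103)
t=3.600: state=(7.140)
t=3.800: state=(7.169)
t=4.000: state=(7.191)
t=4.200: state=(7.208)
t=4.400: state=(7.222)
t=4.600: state=(7.232)
t=4.800: state=(7.240)
t=5.000: state=(7.246)
t=5.200: state=(7.251)
t=5.400: state=(7.255)
t=5.600: state=(7.257)
t=5.800: state=(7.260)
t=6.000: state=(7.261)
t=6.060: state=(7.262)

(x) = (7.262)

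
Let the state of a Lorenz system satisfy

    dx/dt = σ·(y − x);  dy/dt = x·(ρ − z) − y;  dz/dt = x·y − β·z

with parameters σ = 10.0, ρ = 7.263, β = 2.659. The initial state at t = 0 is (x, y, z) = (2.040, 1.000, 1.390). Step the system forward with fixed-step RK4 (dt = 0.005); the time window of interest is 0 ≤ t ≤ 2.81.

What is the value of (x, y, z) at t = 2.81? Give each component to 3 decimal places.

(x, y, z) = (4.030, 4.252, 5.690)

t=0.000: state=(2.040, 1.000, 1.390)
step 1 (dt=0.005): k1=(-10.400, 10.981, -1.656), k2=(-9.865, 10.809, -1.616), k3=(-9.883, 10.817, -1.615), k4=(-9.365, 10.653, -1.576); state += dt/6·(k1+2k2+2k3+k4)
t=0.005: state=(1.991, 1.054, 1.382)
t=0.010: state=(1.946, 1.107, 1.374)
t=0.015: state=(1.907, 1.158, 1.367)
continuing one RK4 step at a time; state shown every 20 steps (Δt=0.1):
t=0.100: state=(1.730, 1.912, 1.297)
t=0.200: state=(2.167, 2.811, 1.397)
t=0.300: state=(2.970, 3.919, 1.835)
t=0.400: state=(4.036, 5.193, 2.827)
t=0.500: state=(5.192, 6.279, 4.543)
t=0.600: state=(6.034, 6.539, 6.731)
t=0.700: state=(6.081, 5.660, 8.480)
t=0.800: state=(5.300, 4.259, 8.987)
t=0.900: state=(4.214, 3.173, 8.412)
t=1.000: state=(3.333, 2.636, 7.384)
t=1.100: state=(2.827, 2.503, 6.338)
t=1.200: state=(2.655, 2.622, 5.465)
t=1.300: state=(2.735, 2.918, 4.839)
t=1.400: state=(3.004, 3.354, 4.498)
t=1.500: state=(3.419, 3.891, 4.472)
t=1.600: state=(3.924, 4.449, 4.782)
t=1.700: state=(4.430, 4.896, 5.397)
t=1.800: state=(4.808, 5.077, 6.184)
t=1.900: state=(4.937, 4.918, 6.900)
t=2.000: state=(4.782, 4.508, 7.310)
t=2.100: state=(4.435, 4.041, 7.329)
t=2.200: state=(4.044, 3.679, 7.044)
t=2.300: state=(3.734, 3.488, 6.612)
t=2.400: state=(3.560, 3.459, 6.172)
t=2.500: state=(3.528, 3.561, 5.817)
t=2.600: state=(3.616, 3.754, 5.603)
t=2.700: state=(3.790, 3.994, 5.556)
t=2.800: state=(4.008, 4.231, 5.671)
t=2.810: state=(4.030, 4.252, 5.690)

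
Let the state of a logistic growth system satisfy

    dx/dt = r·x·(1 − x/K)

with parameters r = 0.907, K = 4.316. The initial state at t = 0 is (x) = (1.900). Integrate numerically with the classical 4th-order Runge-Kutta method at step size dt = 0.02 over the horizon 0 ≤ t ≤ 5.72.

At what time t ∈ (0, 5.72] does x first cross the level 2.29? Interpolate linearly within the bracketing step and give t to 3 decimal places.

t=0.000: state=(1.900)
step 1 (dt=0.02): k1=(0.965), k2=(0.966), k3=(0.966), k4=(0.967); state += dt/6·(k1+2k2+2k3+k4)
t=0.020: state=(1.919)
t=0.040: state=(1.939)
t=0.060: state=(1.958)
continuing one RK4 step at a time; state shown every 10 steps (Δt=0.2):
t=0.200: state=(2.095)
t=0.380: state=(2.271)
next step: t=0.400: state=(2.290) — x has crossed 2.29
linear interpolation between t=0.380 (2.27055) and t=0.400 (2.29006) → t≈0.400

t = 0.400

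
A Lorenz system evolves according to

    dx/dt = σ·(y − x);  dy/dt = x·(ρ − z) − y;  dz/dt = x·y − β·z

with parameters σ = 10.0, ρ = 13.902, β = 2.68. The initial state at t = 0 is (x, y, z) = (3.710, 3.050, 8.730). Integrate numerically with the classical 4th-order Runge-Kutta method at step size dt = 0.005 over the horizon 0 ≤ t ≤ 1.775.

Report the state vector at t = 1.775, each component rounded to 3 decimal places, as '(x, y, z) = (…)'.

(x, y, z) = (4.307, 4.512, 11.083)

t=0.000: state=(3.710, 3.050, 8.730)
step 1 (dt=0.005): k1=(-6.600, 16.138, -12.081), k2=(-6.032, 16.124, -11.901), k3=(-6.046, 16.130, -11.898), k4=(-5.491, 16.120, -11.717); state += dt/6·(k1+2k2+2k3+k4)
t=0.005: state=(3.680, 3.131, 8.671)
t=0.010: state=(3.655, 3.211, 8.613)
t=0.015: state=(3.635, 3.292, 8.557)
continuing one RK4 step at a time; state shown every 20 steps (Δt=0.1):
t=0.100: state=(3.902, 4.741, 7.946)
t=0.200: state=(5.167, 6.786, 8.378)
t=0.300: state=(6.945, 8.728, 10.629)
t=0.400: state=(8.283, 8.923, 14.278)
t=0.500: state=(7.937, 6.654, 16.639)
t=0.600: state=(6.172, 4.227, 16.039)
t=0.700: state=(4.506, 3.239, 13.933)
t=0.800: state=(3.700, 3.333, 11.791)
t=0.900: state=(3.705, 4.050, 10.190)
t=1.000: state=(4.342, 5.253, 9.425)
t=1.100: state=(5.476, 6.789, 9.820)
t=1.200: state=(6.813, 8.052, 11.598)
t=1.300: state=(7.661, 7.978, 14.120)
t=1.400: state=(7.329, 6.400, 15.622)
t=1.500: state=(6.093, 4.733, 15.191)
t=1.600: state=(4.906, 3.982, 13.657)
t=1.700: state=(4.319, 4.070, 12.028)
t=1.775: state=(4.307, 4.512, 11.083)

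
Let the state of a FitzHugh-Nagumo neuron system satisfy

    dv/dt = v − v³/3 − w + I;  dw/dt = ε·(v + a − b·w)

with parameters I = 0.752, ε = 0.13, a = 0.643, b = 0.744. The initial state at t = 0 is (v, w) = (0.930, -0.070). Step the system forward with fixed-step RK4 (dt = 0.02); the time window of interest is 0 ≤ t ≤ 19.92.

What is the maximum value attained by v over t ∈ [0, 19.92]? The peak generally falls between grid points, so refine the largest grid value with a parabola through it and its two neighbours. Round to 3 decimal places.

t=0.000: state=(0.930, -0.070)
step 1 (dt=0.02): k1=(1.484, 0.211), k2=(1.484, 0.213), k3=(1.484, 0.213), k4=(1.483, 0.215); state += dt/6·(k1+2k2+2k3+k4)
t=0.020: state=(0.960, -0.066)
t=0.040: state=(0.989, -0.061)
t=0.060: state=(1.019, -0.057)
continuing one RK4 step at a time; state shown every 50 steps (Δt=1):
t=1.000: state=(1.865, 0.205)
t=2.000: state=(1.881, 0.501)
t=3.000: state=(1.780, 0.761)
t=4.000: state=(1.669, 0.984)
t=5.000: state=(1.554, 1.173)
t=6.000: state=(1.433, 1.329)
t=7.000: state=(1.302, 1.456)
t=8.000: state=(1.154, 1.554)
t=9.000: state=(0.975, 1.622)
t=10.000: state=(0.727, 1.659)
t=11.000: state=(0.296, 1.651)
t=12.000: state=(-0.679, 1.563)
t=13.000: state=(-1.791, 1.333)
t=14.000: state=(-1.892, 1.057)
t=15.000: state=(-1.805, 0.810)
t=16.000: state=(-1.705, 0.597)
t=17.000: state=(-1.602, 0.417)
t=18.000: state=(-1.497, 0.266)
t=19.000: state=(-1.388, 0.143)
t=19.920: state=(-1.281, 0.052)
largest grid value and its neighbours: v(1.420)=1.90991, v(1.440)=1.90999, v(1.460)=1.90995
parabola through these three points peaks at t≈1.443 with v≈1.90999

max v = 1.910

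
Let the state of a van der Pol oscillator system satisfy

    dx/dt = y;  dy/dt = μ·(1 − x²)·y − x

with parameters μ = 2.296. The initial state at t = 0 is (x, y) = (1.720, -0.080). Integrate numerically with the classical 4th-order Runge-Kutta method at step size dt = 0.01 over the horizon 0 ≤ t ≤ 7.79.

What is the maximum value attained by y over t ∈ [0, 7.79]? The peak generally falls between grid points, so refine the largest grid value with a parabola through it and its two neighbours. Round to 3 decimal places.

t=0.000: state=(1.720, -0.080)
step 1 (dt=0.01): k1=(-0.080, -1.360), k2=(-0.087, -1.330), k3=(-0.087, -1.330), k4=(-0.093, -1.300); state += dt/6·(k1+2k2+2k3+k4)
t=0.010: state=(1.719, -0.093)
t=0.020: state=(1.718, -0.106)
t=0.030: state=(1.717, -0.118)
continuing one RK4 step at a time; state shown every 50 steps (Δt=0.5):
t=0.500: state=(1.585, -0.377)
t=1.000: state=(1.364, -0.517)
t=1.500: state=(1.048, -0.790)
t=2.000: state=(0.476, -1.703)
t=2.500: state=(-1.025, -4.166)
t=3.000: state=(-2.019, -0.117)
t=3.500: state=(-1.930, 0.285)
t=4.000: state=(-1.773, 0.339)
t=4.500: state=(-1.588, 0.405)
t=5.000: state=(-1.359, 0.525)
t=5.500: state=(-1.038, 0.802)
t=6.000: state=(-0.455, 1.749)
t=6.500: state=(1.077, 4.141)
t=7.000: state=(2.020, 0.082)
t=7.500: state=(1.926, -0.287)
t=7.790: state=(1.838, -0.319)
largest grid value and its neighbours: y(6.460)=4.17750, y(6.470)=4.18088, y(6.480)=4.17620
parabola through these three points peaks at t≈6.469 with y≈4.18090

max y = 4.181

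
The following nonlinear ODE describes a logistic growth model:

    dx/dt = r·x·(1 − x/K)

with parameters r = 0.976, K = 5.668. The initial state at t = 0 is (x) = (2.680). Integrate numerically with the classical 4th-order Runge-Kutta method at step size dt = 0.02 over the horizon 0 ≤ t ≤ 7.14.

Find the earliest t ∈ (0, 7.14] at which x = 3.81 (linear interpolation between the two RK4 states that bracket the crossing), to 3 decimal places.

t = 0.847

t=0.000: state=(2.680)
step 1 (dt=0.02): k1=(1.379), k2=(1.380), k3=(1.380), k4=(1.380); state += dt/6·(k1+2k2+2k3+k4)
t=0.020: state=(2.708)
t=0.040: state=(2.735)
t=0.060: state=(2.763)
continuing one RK4 step at a time; state shown every 25 steps (Δt=0.5):
t=0.500: state=(3.365)
t=0.840: state=(3.801)
next step: t=0.860: state=(3.826) — x has crossed 3.81
linear interpolation between t=0.840 (3.80115) and t=0.860 (3.82551) → t≈0.847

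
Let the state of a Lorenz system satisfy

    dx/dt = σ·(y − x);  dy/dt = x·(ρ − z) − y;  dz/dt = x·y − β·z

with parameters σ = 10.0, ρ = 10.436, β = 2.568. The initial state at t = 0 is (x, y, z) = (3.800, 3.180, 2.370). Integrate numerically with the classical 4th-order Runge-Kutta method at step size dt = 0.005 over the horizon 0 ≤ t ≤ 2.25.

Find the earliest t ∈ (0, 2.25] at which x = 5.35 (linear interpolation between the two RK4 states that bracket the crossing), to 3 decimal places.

t=0.000: state=(3.800, 3.180, 2.370)
step 1 (dt=0.005): k1=(-6.200, 27.471, 5.998), k2=(-5.358, 27.220, 6.170), k3=(-5.386, 27.236, 6.173), k4=(-4.569, 27.001, 6.347); state += dt/6·(k1+2k2+2k3+k4)
t=0.005: state=(3.773, 3.316, 2.401)
t=0.010: state=(3.754, 3.450, 2.433)
t=0.015: state=(3.743, 3.582, 2.468)
continuing one RK4 step at a time; state shown every 20 steps (Δt=0.1):
t=0.100: state=(4.351, 5.715, 3.409)
t=0.160: state=(5.334, 7.185, 4.669)
next step: t=0.165: state=(5.427, 7.302, 4.803) — x has crossed 5.35
linear interpolation between t=0.160 (5.33370) and t=0.165 (5.42688) → t≈0.161

t = 0.161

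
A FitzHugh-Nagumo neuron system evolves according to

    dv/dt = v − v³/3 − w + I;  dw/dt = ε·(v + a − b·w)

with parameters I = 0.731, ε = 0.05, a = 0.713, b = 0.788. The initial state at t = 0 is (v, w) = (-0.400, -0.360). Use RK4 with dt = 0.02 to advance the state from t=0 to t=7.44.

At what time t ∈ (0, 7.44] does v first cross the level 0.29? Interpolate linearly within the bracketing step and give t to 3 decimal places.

t=0.000: state=(-0.400, -0.360)
step 1 (dt=0.02): k1=(0.712, 0.030), k2=(0.718, 0.030), k3=(0.718, 0.030), k4=(0.724, 0.031); state += dt/6·(k1+2k2+2k3+k4)
t=0.020: state=(-0.386, -0.359)
t=0.040: state=(-0.371, -0.359)
t=0.060: state=(-0.356, -0.358)
continuing one RK4 step at a time; state shown every 25 steps (Δt=0.5):
t=0.500: state=(0.047, -0.340)
t=0.680: state=(0.266, -0.330)
next step: t=0.700: state=(0.293, -0.329) — v has crossed 0.29
linear interpolation between t=0.680 (0.26627) and t=0.700 (0.29292) → t≈0.698

t = 0.698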